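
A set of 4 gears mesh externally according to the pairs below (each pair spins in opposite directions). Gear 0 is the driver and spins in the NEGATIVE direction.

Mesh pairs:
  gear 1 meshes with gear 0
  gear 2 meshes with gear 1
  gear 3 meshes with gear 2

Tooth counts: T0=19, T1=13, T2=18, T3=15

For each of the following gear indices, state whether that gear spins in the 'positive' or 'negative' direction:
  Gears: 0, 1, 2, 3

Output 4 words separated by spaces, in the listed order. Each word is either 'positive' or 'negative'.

Answer: negative positive negative positive

Derivation:
Gear 0 (driver): negative (depth 0)
  gear 1: meshes with gear 0 -> depth 1 -> positive (opposite of gear 0)
  gear 2: meshes with gear 1 -> depth 2 -> negative (opposite of gear 1)
  gear 3: meshes with gear 2 -> depth 3 -> positive (opposite of gear 2)
Queried indices 0, 1, 2, 3 -> negative, positive, negative, positive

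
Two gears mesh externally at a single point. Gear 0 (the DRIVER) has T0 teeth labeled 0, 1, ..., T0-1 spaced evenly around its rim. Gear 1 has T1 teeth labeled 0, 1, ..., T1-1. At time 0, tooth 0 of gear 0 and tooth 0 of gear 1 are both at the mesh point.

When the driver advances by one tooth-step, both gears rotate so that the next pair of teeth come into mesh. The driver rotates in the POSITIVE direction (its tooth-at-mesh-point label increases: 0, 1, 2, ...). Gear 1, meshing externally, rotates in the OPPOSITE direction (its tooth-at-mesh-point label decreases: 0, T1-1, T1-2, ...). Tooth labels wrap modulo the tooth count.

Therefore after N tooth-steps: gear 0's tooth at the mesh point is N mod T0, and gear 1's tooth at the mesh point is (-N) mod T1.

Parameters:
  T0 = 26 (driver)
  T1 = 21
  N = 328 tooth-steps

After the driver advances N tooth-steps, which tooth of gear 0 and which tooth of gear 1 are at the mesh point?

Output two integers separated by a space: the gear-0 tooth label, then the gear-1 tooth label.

Gear 0 (driver, T0=26): tooth at mesh = N mod T0
  328 = 12 * 26 + 16, so 328 mod 26 = 16
  gear 0 tooth = 16
Gear 1 (driven, T1=21): tooth at mesh = (-N) mod T1
  328 = 15 * 21 + 13, so 328 mod 21 = 13
  (-328) mod 21 = (-13) mod 21 = 21 - 13 = 8
Mesh after 328 steps: gear-0 tooth 16 meets gear-1 tooth 8

Answer: 16 8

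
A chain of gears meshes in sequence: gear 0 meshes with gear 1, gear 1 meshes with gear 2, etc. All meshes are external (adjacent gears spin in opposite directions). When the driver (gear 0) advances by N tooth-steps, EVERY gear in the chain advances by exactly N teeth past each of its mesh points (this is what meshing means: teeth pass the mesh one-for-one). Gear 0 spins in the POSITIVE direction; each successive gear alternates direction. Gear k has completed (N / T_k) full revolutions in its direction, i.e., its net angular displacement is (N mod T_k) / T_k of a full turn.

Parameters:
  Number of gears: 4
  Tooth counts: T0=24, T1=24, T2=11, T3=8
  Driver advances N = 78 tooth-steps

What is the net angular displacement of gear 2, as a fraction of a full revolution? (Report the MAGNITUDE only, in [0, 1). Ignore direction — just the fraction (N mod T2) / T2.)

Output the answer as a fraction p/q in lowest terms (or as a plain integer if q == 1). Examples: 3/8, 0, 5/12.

Answer: 1/11

Derivation:
Chain of 4 gears, tooth counts: [24, 24, 11, 8]
  gear 0: T0=24, direction=positive, advance = 78 mod 24 = 6 teeth = 6/24 turn
  gear 1: T1=24, direction=negative, advance = 78 mod 24 = 6 teeth = 6/24 turn
  gear 2: T2=11, direction=positive, advance = 78 mod 11 = 1 teeth = 1/11 turn
  gear 3: T3=8, direction=negative, advance = 78 mod 8 = 6 teeth = 6/8 turn
Gear 2: 78 mod 11 = 1
Fraction = 1 / 11 = 1/11 (gcd(1,11)=1) = 1/11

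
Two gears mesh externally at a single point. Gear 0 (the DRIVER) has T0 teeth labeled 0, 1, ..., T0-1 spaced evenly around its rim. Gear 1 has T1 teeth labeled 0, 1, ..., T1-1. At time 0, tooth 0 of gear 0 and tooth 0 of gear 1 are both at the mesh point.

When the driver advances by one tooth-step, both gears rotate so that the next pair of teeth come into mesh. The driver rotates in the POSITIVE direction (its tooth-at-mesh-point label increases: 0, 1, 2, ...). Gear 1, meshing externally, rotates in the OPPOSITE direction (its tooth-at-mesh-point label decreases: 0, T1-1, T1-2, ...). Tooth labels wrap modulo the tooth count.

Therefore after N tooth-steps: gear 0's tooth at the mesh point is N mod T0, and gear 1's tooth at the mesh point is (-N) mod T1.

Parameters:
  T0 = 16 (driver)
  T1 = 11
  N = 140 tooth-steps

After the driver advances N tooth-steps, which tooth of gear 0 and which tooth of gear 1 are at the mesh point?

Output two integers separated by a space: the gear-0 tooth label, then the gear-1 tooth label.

Answer: 12 3

Derivation:
Gear 0 (driver, T0=16): tooth at mesh = N mod T0
  140 = 8 * 16 + 12, so 140 mod 16 = 12
  gear 0 tooth = 12
Gear 1 (driven, T1=11): tooth at mesh = (-N) mod T1
  140 = 12 * 11 + 8, so 140 mod 11 = 8
  (-140) mod 11 = (-8) mod 11 = 11 - 8 = 3
Mesh after 140 steps: gear-0 tooth 12 meets gear-1 tooth 3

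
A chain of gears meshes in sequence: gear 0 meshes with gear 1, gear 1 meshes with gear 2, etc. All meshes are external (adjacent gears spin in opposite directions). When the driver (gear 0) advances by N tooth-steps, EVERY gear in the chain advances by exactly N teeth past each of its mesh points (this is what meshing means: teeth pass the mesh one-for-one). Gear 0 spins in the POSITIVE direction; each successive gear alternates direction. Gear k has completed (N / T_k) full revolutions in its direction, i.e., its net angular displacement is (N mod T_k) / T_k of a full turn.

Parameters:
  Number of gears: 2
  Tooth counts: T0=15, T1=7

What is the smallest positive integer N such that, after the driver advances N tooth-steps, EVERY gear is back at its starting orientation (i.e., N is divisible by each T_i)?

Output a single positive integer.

Gear k returns to start when N is a multiple of T_k.
All gears at start simultaneously when N is a common multiple of [15, 7]; the smallest such N is lcm(15, 7).
Start: lcm = T0 = 15
Fold in T1=7: gcd(15, 7) = 1; lcm(15, 7) = 15 * 7 / 1 = 105 / 1 = 105
Full cycle length = 105

Answer: 105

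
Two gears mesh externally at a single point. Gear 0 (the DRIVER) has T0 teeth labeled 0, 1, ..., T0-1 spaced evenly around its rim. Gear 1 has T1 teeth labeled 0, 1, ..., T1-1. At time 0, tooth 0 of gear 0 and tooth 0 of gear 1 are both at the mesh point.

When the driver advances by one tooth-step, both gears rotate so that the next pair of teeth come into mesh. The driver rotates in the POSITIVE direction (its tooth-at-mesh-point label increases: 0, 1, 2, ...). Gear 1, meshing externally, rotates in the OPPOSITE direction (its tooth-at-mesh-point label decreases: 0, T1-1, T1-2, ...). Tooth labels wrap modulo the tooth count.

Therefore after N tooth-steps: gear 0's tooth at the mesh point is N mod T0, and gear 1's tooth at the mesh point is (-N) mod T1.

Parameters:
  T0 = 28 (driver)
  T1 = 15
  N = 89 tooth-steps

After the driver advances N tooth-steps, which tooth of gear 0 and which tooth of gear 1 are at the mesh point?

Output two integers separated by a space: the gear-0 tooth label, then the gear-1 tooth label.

Gear 0 (driver, T0=28): tooth at mesh = N mod T0
  89 = 3 * 28 + 5, so 89 mod 28 = 5
  gear 0 tooth = 5
Gear 1 (driven, T1=15): tooth at mesh = (-N) mod T1
  89 = 5 * 15 + 14, so 89 mod 15 = 14
  (-89) mod 15 = (-14) mod 15 = 15 - 14 = 1
Mesh after 89 steps: gear-0 tooth 5 meets gear-1 tooth 1

Answer: 5 1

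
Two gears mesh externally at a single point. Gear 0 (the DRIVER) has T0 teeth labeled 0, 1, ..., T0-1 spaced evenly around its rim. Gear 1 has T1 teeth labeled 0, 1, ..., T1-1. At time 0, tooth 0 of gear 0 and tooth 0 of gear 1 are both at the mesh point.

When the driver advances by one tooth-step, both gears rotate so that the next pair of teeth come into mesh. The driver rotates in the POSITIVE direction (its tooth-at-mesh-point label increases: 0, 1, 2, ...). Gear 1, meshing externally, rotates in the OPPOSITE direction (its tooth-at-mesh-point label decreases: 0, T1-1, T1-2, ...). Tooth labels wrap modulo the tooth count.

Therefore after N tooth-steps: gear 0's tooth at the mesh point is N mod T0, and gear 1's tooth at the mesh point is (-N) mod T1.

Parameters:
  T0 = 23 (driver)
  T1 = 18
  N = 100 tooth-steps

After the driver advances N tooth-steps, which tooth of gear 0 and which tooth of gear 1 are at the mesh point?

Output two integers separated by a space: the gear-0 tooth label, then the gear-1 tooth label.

Answer: 8 8

Derivation:
Gear 0 (driver, T0=23): tooth at mesh = N mod T0
  100 = 4 * 23 + 8, so 100 mod 23 = 8
  gear 0 tooth = 8
Gear 1 (driven, T1=18): tooth at mesh = (-N) mod T1
  100 = 5 * 18 + 10, so 100 mod 18 = 10
  (-100) mod 18 = (-10) mod 18 = 18 - 10 = 8
Mesh after 100 steps: gear-0 tooth 8 meets gear-1 tooth 8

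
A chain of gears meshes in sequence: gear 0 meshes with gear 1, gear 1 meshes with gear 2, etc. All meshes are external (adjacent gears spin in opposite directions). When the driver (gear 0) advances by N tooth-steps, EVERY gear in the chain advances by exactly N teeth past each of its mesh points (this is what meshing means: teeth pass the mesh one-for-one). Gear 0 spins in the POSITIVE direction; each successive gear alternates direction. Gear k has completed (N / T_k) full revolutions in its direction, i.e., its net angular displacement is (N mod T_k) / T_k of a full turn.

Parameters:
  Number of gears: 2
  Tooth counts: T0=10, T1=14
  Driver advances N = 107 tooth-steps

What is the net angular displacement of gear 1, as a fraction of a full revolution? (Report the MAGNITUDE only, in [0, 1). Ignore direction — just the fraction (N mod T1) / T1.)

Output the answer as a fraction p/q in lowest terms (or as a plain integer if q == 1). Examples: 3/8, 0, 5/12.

Chain of 2 gears, tooth counts: [10, 14]
  gear 0: T0=10, direction=positive, advance = 107 mod 10 = 7 teeth = 7/10 turn
  gear 1: T1=14, direction=negative, advance = 107 mod 14 = 9 teeth = 9/14 turn
Gear 1: 107 mod 14 = 9
Fraction = 9 / 14 = 9/14 (gcd(9,14)=1) = 9/14

Answer: 9/14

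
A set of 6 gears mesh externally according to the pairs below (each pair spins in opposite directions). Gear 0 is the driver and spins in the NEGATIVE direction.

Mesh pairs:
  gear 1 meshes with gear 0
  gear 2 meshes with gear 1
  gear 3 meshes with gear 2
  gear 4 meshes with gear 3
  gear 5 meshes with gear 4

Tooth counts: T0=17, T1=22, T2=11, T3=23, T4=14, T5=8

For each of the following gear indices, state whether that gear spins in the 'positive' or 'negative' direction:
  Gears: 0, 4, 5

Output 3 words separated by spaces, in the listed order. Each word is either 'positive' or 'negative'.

Gear 0 (driver): negative (depth 0)
  gear 1: meshes with gear 0 -> depth 1 -> positive (opposite of gear 0)
  gear 2: meshes with gear 1 -> depth 2 -> negative (opposite of gear 1)
  gear 3: meshes with gear 2 -> depth 3 -> positive (opposite of gear 2)
  gear 4: meshes with gear 3 -> depth 4 -> negative (opposite of gear 3)
  gear 5: meshes with gear 4 -> depth 5 -> positive (opposite of gear 4)
Queried indices 0, 4, 5 -> negative, negative, positive

Answer: negative negative positive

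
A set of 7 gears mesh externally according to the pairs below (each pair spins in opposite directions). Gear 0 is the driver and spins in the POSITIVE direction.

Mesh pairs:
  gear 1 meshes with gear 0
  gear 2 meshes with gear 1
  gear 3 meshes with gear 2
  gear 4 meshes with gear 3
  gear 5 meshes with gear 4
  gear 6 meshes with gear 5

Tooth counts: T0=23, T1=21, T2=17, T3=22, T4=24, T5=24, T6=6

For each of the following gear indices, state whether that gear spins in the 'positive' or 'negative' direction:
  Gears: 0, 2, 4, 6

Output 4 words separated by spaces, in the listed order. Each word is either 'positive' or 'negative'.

Answer: positive positive positive positive

Derivation:
Gear 0 (driver): positive (depth 0)
  gear 1: meshes with gear 0 -> depth 1 -> negative (opposite of gear 0)
  gear 2: meshes with gear 1 -> depth 2 -> positive (opposite of gear 1)
  gear 3: meshes with gear 2 -> depth 3 -> negative (opposite of gear 2)
  gear 4: meshes with gear 3 -> depth 4 -> positive (opposite of gear 3)
  gear 5: meshes with gear 4 -> depth 5 -> negative (opposite of gear 4)
  gear 6: meshes with gear 5 -> depth 6 -> positive (opposite of gear 5)
Queried indices 0, 2, 4, 6 -> positive, positive, positive, positive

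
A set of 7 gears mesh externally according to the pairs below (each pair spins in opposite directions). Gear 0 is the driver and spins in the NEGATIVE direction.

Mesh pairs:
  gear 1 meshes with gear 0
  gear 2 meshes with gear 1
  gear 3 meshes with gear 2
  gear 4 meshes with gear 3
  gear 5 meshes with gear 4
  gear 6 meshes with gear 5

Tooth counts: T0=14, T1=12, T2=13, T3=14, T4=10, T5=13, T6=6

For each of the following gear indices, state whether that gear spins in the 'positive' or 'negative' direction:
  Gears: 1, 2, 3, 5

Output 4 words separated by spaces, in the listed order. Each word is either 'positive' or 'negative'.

Answer: positive negative positive positive

Derivation:
Gear 0 (driver): negative (depth 0)
  gear 1: meshes with gear 0 -> depth 1 -> positive (opposite of gear 0)
  gear 2: meshes with gear 1 -> depth 2 -> negative (opposite of gear 1)
  gear 3: meshes with gear 2 -> depth 3 -> positive (opposite of gear 2)
  gear 4: meshes with gear 3 -> depth 4 -> negative (opposite of gear 3)
  gear 5: meshes with gear 4 -> depth 5 -> positive (opposite of gear 4)
  gear 6: meshes with gear 5 -> depth 6 -> negative (opposite of gear 5)
Queried indices 1, 2, 3, 5 -> positive, negative, positive, positive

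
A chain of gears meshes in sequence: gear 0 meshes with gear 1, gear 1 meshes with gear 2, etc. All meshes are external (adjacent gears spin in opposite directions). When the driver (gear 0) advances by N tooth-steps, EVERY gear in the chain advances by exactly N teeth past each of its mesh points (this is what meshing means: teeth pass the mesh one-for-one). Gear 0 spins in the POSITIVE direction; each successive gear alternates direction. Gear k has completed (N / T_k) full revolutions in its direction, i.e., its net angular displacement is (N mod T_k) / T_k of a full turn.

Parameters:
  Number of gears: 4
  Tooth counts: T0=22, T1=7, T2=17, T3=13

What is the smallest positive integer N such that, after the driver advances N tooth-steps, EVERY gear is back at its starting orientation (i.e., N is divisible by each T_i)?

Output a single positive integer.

Gear k returns to start when N is a multiple of T_k.
All gears at start simultaneously when N is a common multiple of [22, 7, 17, 13]; the smallest such N is lcm(22, 7, 17, 13).
Start: lcm = T0 = 22
Fold in T1=7: gcd(22, 7) = 1; lcm(22, 7) = 22 * 7 / 1 = 154 / 1 = 154
Fold in T2=17: gcd(154, 17) = 1; lcm(154, 17) = 154 * 17 / 1 = 2618 / 1 = 2618
Fold in T3=13: gcd(2618, 13) = 1; lcm(2618, 13) = 2618 * 13 / 1 = 34034 / 1 = 34034
Full cycle length = 34034

Answer: 34034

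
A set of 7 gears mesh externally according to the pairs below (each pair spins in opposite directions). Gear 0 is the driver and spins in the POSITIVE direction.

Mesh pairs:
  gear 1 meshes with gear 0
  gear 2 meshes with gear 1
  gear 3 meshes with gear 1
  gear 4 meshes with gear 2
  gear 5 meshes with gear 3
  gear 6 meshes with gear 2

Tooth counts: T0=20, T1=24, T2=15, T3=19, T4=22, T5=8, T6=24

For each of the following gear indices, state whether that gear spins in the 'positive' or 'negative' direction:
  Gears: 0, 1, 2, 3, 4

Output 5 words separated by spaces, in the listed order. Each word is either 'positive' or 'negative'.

Gear 0 (driver): positive (depth 0)
  gear 1: meshes with gear 0 -> depth 1 -> negative (opposite of gear 0)
  gear 2: meshes with gear 1 -> depth 2 -> positive (opposite of gear 1)
  gear 3: meshes with gear 1 -> depth 2 -> positive (opposite of gear 1)
  gear 4: meshes with gear 2 -> depth 3 -> negative (opposite of gear 2)
  gear 5: meshes with gear 3 -> depth 3 -> negative (opposite of gear 3)
  gear 6: meshes with gear 2 -> depth 3 -> negative (opposite of gear 2)
Queried indices 0, 1, 2, 3, 4 -> positive, negative, positive, positive, negative

Answer: positive negative positive positive negative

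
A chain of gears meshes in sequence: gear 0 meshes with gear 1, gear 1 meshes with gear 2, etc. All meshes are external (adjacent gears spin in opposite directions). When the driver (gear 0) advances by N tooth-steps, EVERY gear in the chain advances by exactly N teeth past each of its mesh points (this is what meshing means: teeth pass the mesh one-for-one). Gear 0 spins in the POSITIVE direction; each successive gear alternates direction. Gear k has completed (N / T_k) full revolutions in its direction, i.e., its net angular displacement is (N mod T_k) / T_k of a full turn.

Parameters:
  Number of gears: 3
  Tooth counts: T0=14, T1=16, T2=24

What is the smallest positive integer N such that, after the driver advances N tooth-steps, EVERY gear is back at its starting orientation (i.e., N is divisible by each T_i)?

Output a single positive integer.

Gear k returns to start when N is a multiple of T_k.
All gears at start simultaneously when N is a common multiple of [14, 16, 24]; the smallest such N is lcm(14, 16, 24).
Start: lcm = T0 = 14
Fold in T1=16: gcd(14, 16) = 2; lcm(14, 16) = 14 * 16 / 2 = 224 / 2 = 112
Fold in T2=24: gcd(112, 24) = 8; lcm(112, 24) = 112 * 24 / 8 = 2688 / 8 = 336
Full cycle length = 336

Answer: 336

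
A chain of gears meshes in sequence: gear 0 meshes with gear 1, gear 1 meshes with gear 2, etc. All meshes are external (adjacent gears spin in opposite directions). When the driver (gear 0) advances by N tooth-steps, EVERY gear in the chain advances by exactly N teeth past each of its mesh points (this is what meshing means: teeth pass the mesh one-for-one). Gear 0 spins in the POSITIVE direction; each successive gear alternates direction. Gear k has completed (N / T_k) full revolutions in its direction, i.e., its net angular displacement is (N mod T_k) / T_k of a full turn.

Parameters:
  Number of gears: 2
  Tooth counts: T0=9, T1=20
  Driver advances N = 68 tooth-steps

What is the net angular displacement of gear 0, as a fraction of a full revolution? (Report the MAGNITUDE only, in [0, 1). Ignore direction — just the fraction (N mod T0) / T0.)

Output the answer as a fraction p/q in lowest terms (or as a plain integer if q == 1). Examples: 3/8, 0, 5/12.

Answer: 5/9

Derivation:
Chain of 2 gears, tooth counts: [9, 20]
  gear 0: T0=9, direction=positive, advance = 68 mod 9 = 5 teeth = 5/9 turn
  gear 1: T1=20, direction=negative, advance = 68 mod 20 = 8 teeth = 8/20 turn
Gear 0: 68 mod 9 = 5
Fraction = 5 / 9 = 5/9 (gcd(5,9)=1) = 5/9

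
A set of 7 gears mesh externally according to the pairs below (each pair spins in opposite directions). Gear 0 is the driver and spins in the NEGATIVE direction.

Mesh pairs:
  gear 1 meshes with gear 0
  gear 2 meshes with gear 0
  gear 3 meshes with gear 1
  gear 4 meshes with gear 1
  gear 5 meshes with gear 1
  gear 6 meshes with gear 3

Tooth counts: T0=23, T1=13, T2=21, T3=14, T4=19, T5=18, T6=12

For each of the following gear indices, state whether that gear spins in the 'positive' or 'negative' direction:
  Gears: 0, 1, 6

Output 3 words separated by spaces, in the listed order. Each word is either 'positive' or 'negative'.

Answer: negative positive positive

Derivation:
Gear 0 (driver): negative (depth 0)
  gear 1: meshes with gear 0 -> depth 1 -> positive (opposite of gear 0)
  gear 2: meshes with gear 0 -> depth 1 -> positive (opposite of gear 0)
  gear 3: meshes with gear 1 -> depth 2 -> negative (opposite of gear 1)
  gear 4: meshes with gear 1 -> depth 2 -> negative (opposite of gear 1)
  gear 5: meshes with gear 1 -> depth 2 -> negative (opposite of gear 1)
  gear 6: meshes with gear 3 -> depth 3 -> positive (opposite of gear 3)
Queried indices 0, 1, 6 -> negative, positive, positive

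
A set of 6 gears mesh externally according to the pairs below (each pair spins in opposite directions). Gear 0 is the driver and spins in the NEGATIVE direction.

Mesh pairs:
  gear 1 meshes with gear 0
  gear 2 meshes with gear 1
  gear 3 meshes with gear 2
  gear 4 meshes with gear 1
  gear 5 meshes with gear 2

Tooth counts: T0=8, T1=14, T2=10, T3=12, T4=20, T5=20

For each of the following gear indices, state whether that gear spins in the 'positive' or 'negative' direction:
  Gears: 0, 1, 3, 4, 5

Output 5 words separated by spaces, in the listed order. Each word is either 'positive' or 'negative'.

Answer: negative positive positive negative positive

Derivation:
Gear 0 (driver): negative (depth 0)
  gear 1: meshes with gear 0 -> depth 1 -> positive (opposite of gear 0)
  gear 2: meshes with gear 1 -> depth 2 -> negative (opposite of gear 1)
  gear 3: meshes with gear 2 -> depth 3 -> positive (opposite of gear 2)
  gear 4: meshes with gear 1 -> depth 2 -> negative (opposite of gear 1)
  gear 5: meshes with gear 2 -> depth 3 -> positive (opposite of gear 2)
Queried indices 0, 1, 3, 4, 5 -> negative, positive, positive, negative, positive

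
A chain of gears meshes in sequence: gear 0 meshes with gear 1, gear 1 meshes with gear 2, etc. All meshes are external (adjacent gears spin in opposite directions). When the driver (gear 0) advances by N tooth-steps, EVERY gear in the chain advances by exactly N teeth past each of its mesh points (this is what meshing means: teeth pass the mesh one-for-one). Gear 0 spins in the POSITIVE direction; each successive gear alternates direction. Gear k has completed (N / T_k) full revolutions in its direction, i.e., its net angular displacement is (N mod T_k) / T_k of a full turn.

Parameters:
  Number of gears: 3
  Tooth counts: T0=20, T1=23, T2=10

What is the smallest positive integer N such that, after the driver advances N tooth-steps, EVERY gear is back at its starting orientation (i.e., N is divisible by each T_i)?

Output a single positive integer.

Answer: 460

Derivation:
Gear k returns to start when N is a multiple of T_k.
All gears at start simultaneously when N is a common multiple of [20, 23, 10]; the smallest such N is lcm(20, 23, 10).
Start: lcm = T0 = 20
Fold in T1=23: gcd(20, 23) = 1; lcm(20, 23) = 20 * 23 / 1 = 460 / 1 = 460
Fold in T2=10: gcd(460, 10) = 10; lcm(460, 10) = 460 * 10 / 10 = 4600 / 10 = 460
Full cycle length = 460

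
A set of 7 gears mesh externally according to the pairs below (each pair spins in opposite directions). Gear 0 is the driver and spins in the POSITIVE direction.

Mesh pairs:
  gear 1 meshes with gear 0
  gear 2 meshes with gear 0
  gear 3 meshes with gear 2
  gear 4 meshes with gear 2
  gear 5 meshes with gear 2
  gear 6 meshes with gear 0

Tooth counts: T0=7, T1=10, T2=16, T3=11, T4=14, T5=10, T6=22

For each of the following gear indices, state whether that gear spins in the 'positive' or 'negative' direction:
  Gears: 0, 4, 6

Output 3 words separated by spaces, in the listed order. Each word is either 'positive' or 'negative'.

Gear 0 (driver): positive (depth 0)
  gear 1: meshes with gear 0 -> depth 1 -> negative (opposite of gear 0)
  gear 2: meshes with gear 0 -> depth 1 -> negative (opposite of gear 0)
  gear 3: meshes with gear 2 -> depth 2 -> positive (opposite of gear 2)
  gear 4: meshes with gear 2 -> depth 2 -> positive (opposite of gear 2)
  gear 5: meshes with gear 2 -> depth 2 -> positive (opposite of gear 2)
  gear 6: meshes with gear 0 -> depth 1 -> negative (opposite of gear 0)
Queried indices 0, 4, 6 -> positive, positive, negative

Answer: positive positive negative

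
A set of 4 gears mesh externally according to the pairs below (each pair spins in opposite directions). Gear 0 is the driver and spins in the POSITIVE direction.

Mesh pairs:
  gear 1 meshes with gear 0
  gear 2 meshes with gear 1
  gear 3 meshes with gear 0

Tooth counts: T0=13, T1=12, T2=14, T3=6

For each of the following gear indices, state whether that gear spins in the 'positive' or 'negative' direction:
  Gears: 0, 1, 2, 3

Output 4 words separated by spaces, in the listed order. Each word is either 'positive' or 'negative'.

Answer: positive negative positive negative

Derivation:
Gear 0 (driver): positive (depth 0)
  gear 1: meshes with gear 0 -> depth 1 -> negative (opposite of gear 0)
  gear 2: meshes with gear 1 -> depth 2 -> positive (opposite of gear 1)
  gear 3: meshes with gear 0 -> depth 1 -> negative (opposite of gear 0)
Queried indices 0, 1, 2, 3 -> positive, negative, positive, negative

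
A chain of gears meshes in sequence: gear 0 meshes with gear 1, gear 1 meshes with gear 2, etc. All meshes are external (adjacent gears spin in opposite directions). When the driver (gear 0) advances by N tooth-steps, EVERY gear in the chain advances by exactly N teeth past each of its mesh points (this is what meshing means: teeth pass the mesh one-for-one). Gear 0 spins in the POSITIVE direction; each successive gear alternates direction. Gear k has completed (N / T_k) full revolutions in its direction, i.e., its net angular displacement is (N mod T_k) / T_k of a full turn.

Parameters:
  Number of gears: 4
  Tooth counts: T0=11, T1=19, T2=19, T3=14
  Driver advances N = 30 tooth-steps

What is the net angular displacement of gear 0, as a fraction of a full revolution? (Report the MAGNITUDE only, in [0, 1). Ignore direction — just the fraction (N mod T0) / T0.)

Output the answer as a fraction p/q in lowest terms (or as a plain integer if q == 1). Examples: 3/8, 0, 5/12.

Chain of 4 gears, tooth counts: [11, 19, 19, 14]
  gear 0: T0=11, direction=positive, advance = 30 mod 11 = 8 teeth = 8/11 turn
  gear 1: T1=19, direction=negative, advance = 30 mod 19 = 11 teeth = 11/19 turn
  gear 2: T2=19, direction=positive, advance = 30 mod 19 = 11 teeth = 11/19 turn
  gear 3: T3=14, direction=negative, advance = 30 mod 14 = 2 teeth = 2/14 turn
Gear 0: 30 mod 11 = 8
Fraction = 8 / 11 = 8/11 (gcd(8,11)=1) = 8/11

Answer: 8/11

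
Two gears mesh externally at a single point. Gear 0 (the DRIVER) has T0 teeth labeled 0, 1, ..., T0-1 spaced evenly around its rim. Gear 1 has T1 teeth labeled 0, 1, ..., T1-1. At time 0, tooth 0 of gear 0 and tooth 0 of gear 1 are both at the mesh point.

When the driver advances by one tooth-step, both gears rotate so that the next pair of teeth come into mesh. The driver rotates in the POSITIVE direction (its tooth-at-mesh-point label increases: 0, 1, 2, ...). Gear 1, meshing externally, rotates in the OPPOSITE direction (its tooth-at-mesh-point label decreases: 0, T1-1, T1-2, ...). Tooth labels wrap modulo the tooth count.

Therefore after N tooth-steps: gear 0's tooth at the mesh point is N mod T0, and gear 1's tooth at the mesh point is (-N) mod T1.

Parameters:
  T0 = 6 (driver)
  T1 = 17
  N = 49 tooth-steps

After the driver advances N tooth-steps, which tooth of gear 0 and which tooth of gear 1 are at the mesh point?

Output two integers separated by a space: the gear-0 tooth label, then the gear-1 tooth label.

Gear 0 (driver, T0=6): tooth at mesh = N mod T0
  49 = 8 * 6 + 1, so 49 mod 6 = 1
  gear 0 tooth = 1
Gear 1 (driven, T1=17): tooth at mesh = (-N) mod T1
  49 = 2 * 17 + 15, so 49 mod 17 = 15
  (-49) mod 17 = (-15) mod 17 = 17 - 15 = 2
Mesh after 49 steps: gear-0 tooth 1 meets gear-1 tooth 2

Answer: 1 2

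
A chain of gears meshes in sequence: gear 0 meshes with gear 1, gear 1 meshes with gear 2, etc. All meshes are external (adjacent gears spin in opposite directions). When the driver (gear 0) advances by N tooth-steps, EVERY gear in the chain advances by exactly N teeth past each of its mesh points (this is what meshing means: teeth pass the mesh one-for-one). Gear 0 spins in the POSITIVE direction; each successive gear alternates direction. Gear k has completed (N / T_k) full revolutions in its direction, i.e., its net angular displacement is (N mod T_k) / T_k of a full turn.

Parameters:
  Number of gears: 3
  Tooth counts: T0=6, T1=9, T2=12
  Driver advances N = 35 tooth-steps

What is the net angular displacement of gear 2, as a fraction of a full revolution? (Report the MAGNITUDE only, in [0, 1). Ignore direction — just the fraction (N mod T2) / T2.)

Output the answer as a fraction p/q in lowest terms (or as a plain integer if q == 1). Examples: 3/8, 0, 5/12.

Answer: 11/12

Derivation:
Chain of 3 gears, tooth counts: [6, 9, 12]
  gear 0: T0=6, direction=positive, advance = 35 mod 6 = 5 teeth = 5/6 turn
  gear 1: T1=9, direction=negative, advance = 35 mod 9 = 8 teeth = 8/9 turn
  gear 2: T2=12, direction=positive, advance = 35 mod 12 = 11 teeth = 11/12 turn
Gear 2: 35 mod 12 = 11
Fraction = 11 / 12 = 11/12 (gcd(11,12)=1) = 11/12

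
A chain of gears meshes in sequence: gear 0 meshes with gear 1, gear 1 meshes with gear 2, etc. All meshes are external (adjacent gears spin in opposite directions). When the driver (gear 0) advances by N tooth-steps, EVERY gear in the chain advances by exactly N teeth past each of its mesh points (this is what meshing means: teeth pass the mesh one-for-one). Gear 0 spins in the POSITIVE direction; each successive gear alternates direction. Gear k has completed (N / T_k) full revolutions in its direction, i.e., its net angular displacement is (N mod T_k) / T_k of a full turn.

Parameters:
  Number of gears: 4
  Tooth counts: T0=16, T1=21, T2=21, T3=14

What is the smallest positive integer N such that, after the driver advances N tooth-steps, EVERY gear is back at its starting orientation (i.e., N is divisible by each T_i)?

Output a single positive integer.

Gear k returns to start when N is a multiple of T_k.
All gears at start simultaneously when N is a common multiple of [16, 21, 21, 14]; the smallest such N is lcm(16, 21, 21, 14).
Start: lcm = T0 = 16
Fold in T1=21: gcd(16, 21) = 1; lcm(16, 21) = 16 * 21 / 1 = 336 / 1 = 336
Fold in T2=21: gcd(336, 21) = 21; lcm(336, 21) = 336 * 21 / 21 = 7056 / 21 = 336
Fold in T3=14: gcd(336, 14) = 14; lcm(336, 14) = 336 * 14 / 14 = 4704 / 14 = 336
Full cycle length = 336

Answer: 336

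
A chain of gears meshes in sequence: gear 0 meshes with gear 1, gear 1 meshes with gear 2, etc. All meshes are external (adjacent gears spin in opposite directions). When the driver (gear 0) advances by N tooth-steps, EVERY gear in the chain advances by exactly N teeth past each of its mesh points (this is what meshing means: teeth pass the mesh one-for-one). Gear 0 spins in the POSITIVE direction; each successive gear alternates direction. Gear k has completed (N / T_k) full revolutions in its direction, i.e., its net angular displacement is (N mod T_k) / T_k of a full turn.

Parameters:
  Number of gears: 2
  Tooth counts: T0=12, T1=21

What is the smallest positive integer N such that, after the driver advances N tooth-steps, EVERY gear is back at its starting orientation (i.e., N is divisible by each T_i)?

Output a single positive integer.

Gear k returns to start when N is a multiple of T_k.
All gears at start simultaneously when N is a common multiple of [12, 21]; the smallest such N is lcm(12, 21).
Start: lcm = T0 = 12
Fold in T1=21: gcd(12, 21) = 3; lcm(12, 21) = 12 * 21 / 3 = 252 / 3 = 84
Full cycle length = 84

Answer: 84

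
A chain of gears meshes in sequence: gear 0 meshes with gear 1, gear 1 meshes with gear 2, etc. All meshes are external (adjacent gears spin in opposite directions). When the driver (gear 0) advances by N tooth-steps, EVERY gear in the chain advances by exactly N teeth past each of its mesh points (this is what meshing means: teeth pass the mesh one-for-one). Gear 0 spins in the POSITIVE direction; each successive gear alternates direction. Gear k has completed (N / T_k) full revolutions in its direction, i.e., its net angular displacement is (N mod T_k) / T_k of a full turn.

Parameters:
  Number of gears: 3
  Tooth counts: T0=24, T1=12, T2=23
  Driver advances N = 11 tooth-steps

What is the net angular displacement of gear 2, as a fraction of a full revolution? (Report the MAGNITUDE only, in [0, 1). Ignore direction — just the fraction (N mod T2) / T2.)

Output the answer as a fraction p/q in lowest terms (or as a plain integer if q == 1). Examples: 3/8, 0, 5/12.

Answer: 11/23

Derivation:
Chain of 3 gears, tooth counts: [24, 12, 23]
  gear 0: T0=24, direction=positive, advance = 11 mod 24 = 11 teeth = 11/24 turn
  gear 1: T1=12, direction=negative, advance = 11 mod 12 = 11 teeth = 11/12 turn
  gear 2: T2=23, direction=positive, advance = 11 mod 23 = 11 teeth = 11/23 turn
Gear 2: 11 mod 23 = 11
Fraction = 11 / 23 = 11/23 (gcd(11,23)=1) = 11/23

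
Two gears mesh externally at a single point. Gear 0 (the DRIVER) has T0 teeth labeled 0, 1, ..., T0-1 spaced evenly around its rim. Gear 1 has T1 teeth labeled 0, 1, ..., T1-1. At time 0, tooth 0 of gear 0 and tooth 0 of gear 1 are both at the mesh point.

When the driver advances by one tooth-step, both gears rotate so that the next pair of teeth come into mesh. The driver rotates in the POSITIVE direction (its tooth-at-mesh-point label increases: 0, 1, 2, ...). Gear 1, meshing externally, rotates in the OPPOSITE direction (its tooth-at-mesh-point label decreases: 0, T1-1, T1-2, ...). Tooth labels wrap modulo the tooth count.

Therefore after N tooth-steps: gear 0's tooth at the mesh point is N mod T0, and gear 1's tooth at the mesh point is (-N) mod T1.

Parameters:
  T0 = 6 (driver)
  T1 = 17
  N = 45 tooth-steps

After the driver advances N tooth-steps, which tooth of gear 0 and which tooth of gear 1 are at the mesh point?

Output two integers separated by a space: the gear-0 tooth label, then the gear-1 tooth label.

Answer: 3 6

Derivation:
Gear 0 (driver, T0=6): tooth at mesh = N mod T0
  45 = 7 * 6 + 3, so 45 mod 6 = 3
  gear 0 tooth = 3
Gear 1 (driven, T1=17): tooth at mesh = (-N) mod T1
  45 = 2 * 17 + 11, so 45 mod 17 = 11
  (-45) mod 17 = (-11) mod 17 = 17 - 11 = 6
Mesh after 45 steps: gear-0 tooth 3 meets gear-1 tooth 6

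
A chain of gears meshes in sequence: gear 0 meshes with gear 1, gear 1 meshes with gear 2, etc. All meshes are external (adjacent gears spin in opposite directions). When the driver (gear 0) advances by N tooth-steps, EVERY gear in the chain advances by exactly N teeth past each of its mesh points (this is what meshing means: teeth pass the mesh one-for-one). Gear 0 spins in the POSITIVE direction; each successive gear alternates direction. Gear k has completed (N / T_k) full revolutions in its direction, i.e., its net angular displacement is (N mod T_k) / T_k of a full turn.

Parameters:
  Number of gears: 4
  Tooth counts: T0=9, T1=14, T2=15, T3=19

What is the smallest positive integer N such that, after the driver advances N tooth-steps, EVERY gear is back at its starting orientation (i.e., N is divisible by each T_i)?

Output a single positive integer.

Answer: 11970

Derivation:
Gear k returns to start when N is a multiple of T_k.
All gears at start simultaneously when N is a common multiple of [9, 14, 15, 19]; the smallest such N is lcm(9, 14, 15, 19).
Start: lcm = T0 = 9
Fold in T1=14: gcd(9, 14) = 1; lcm(9, 14) = 9 * 14 / 1 = 126 / 1 = 126
Fold in T2=15: gcd(126, 15) = 3; lcm(126, 15) = 126 * 15 / 3 = 1890 / 3 = 630
Fold in T3=19: gcd(630, 19) = 1; lcm(630, 19) = 630 * 19 / 1 = 11970 / 1 = 11970
Full cycle length = 11970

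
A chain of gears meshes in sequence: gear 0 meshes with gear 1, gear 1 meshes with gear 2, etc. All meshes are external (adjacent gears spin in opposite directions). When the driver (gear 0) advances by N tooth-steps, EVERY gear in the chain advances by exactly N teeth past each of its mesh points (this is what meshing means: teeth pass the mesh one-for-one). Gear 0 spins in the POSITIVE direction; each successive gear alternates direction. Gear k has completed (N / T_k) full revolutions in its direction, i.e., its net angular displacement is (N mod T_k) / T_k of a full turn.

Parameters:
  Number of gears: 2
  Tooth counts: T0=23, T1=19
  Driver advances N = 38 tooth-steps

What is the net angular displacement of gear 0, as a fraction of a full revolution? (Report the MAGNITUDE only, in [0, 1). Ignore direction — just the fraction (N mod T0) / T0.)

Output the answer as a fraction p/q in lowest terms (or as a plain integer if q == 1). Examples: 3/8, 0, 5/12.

Chain of 2 gears, tooth counts: [23, 19]
  gear 0: T0=23, direction=positive, advance = 38 mod 23 = 15 teeth = 15/23 turn
  gear 1: T1=19, direction=negative, advance = 38 mod 19 = 0 teeth = 0/19 turn
Gear 0: 38 mod 23 = 15
Fraction = 15 / 23 = 15/23 (gcd(15,23)=1) = 15/23

Answer: 15/23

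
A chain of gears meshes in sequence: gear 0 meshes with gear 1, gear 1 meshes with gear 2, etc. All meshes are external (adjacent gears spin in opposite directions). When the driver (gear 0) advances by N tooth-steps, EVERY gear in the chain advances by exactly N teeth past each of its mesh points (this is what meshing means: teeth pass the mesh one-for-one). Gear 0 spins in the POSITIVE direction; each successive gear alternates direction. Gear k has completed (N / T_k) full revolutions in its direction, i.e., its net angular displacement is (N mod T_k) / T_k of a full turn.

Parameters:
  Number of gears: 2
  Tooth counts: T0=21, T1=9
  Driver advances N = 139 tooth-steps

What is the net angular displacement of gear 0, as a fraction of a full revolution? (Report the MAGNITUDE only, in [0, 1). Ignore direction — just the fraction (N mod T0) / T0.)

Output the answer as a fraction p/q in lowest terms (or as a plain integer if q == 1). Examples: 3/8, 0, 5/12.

Answer: 13/21

Derivation:
Chain of 2 gears, tooth counts: [21, 9]
  gear 0: T0=21, direction=positive, advance = 139 mod 21 = 13 teeth = 13/21 turn
  gear 1: T1=9, direction=negative, advance = 139 mod 9 = 4 teeth = 4/9 turn
Gear 0: 139 mod 21 = 13
Fraction = 13 / 21 = 13/21 (gcd(13,21)=1) = 13/21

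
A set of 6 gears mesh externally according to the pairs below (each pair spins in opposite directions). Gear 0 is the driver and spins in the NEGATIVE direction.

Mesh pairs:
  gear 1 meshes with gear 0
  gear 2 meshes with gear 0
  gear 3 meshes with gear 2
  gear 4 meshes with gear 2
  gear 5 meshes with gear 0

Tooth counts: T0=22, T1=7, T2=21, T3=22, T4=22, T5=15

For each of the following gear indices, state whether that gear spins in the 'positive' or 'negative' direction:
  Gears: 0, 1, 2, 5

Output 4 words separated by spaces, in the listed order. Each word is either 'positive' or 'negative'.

Answer: negative positive positive positive

Derivation:
Gear 0 (driver): negative (depth 0)
  gear 1: meshes with gear 0 -> depth 1 -> positive (opposite of gear 0)
  gear 2: meshes with gear 0 -> depth 1 -> positive (opposite of gear 0)
  gear 3: meshes with gear 2 -> depth 2 -> negative (opposite of gear 2)
  gear 4: meshes with gear 2 -> depth 2 -> negative (opposite of gear 2)
  gear 5: meshes with gear 0 -> depth 1 -> positive (opposite of gear 0)
Queried indices 0, 1, 2, 5 -> negative, positive, positive, positive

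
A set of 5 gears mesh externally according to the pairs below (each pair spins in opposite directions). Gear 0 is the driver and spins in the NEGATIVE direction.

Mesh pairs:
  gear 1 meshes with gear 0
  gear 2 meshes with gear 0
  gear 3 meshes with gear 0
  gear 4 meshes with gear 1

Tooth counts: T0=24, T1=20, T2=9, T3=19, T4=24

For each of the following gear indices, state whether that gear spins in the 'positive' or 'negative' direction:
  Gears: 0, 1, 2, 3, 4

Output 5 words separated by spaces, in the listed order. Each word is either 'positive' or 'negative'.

Answer: negative positive positive positive negative

Derivation:
Gear 0 (driver): negative (depth 0)
  gear 1: meshes with gear 0 -> depth 1 -> positive (opposite of gear 0)
  gear 2: meshes with gear 0 -> depth 1 -> positive (opposite of gear 0)
  gear 3: meshes with gear 0 -> depth 1 -> positive (opposite of gear 0)
  gear 4: meshes with gear 1 -> depth 2 -> negative (opposite of gear 1)
Queried indices 0, 1, 2, 3, 4 -> negative, positive, positive, positive, negative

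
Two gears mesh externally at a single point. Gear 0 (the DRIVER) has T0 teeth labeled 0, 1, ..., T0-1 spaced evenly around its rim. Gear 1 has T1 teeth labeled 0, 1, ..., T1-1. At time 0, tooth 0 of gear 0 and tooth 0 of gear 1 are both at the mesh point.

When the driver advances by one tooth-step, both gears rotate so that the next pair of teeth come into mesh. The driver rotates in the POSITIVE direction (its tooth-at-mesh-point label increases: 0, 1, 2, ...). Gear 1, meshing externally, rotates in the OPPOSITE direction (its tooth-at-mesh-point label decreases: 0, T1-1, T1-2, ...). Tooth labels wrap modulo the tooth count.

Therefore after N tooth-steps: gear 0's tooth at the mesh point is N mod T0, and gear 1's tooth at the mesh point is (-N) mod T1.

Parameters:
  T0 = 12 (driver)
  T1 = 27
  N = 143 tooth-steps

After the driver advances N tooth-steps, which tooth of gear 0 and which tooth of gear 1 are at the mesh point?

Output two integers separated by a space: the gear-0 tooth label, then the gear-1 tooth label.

Gear 0 (driver, T0=12): tooth at mesh = N mod T0
  143 = 11 * 12 + 11, so 143 mod 12 = 11
  gear 0 tooth = 11
Gear 1 (driven, T1=27): tooth at mesh = (-N) mod T1
  143 = 5 * 27 + 8, so 143 mod 27 = 8
  (-143) mod 27 = (-8) mod 27 = 27 - 8 = 19
Mesh after 143 steps: gear-0 tooth 11 meets gear-1 tooth 19

Answer: 11 19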